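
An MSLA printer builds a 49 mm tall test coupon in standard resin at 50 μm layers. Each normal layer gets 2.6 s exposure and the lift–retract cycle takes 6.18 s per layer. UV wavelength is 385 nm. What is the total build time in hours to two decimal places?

2.39 hours

Layer count = ceil(49 / 0.05) = 980.
Per-layer time = 2.6 + 6.18 = 8.78 s.
Total = 980 × 8.78 = 8604.4 s = 2.39 hours.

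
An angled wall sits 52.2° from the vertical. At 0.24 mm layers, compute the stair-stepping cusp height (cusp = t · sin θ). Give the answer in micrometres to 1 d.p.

sin(52.2°) = 0.7902, so cusp = 0.24 × 0.7902 = 0.189648 mm → 189.6 μm.

189.6 μm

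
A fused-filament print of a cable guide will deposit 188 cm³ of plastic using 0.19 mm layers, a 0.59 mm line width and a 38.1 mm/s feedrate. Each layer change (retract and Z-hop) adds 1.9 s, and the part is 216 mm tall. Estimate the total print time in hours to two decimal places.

Extrusion cross-section: 0.19 × 0.59 → 0.1121 mm².
Path length: 188000 mm³ / 0.1121 mm² → 1677074 mm.
Extrusion time = 1677074 / 38.1, so 44017.7 s.
Number of layers: 216 / 0.19 → 1137 (rounded up).
Layer-change overhead: 1137 × 1.9 → 2160.3 s.
Altogether 44017.7 + 2160.3 = 46178 s, i.e. 12.83 hours.

12.83 hours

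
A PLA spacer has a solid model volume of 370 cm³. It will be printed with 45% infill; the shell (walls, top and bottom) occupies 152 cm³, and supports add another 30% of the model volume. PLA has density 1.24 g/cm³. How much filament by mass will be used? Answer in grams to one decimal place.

Volume inside the shell = 370 − 152, so 218 cm³.
Infill deposited = 0.45 × 218, so 98.1 cm³.
Support = 0.30 × 370 = 111 cm³.
Deposited volume: 152 + 98.1 + 111 → 361.1 cm³.
Mass: 361.1 × 1.24 → 447.764 g.

447.8 g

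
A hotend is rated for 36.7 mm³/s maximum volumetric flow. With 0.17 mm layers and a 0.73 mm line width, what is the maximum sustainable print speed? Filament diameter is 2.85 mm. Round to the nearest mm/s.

Extrusion cross-section = 0.17 × 0.73 = 0.1241 mm².
Max speed = 36.7 / 0.1241 = 295.73 ≈ 296 mm/s.

296 mm/s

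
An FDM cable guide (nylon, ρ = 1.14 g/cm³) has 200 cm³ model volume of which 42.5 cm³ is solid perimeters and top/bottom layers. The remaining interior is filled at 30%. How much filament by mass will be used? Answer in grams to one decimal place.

Infill region: 200 − 42.5 → 157.5 cm³.
Infill volume: 0.30 × 157.5 → 47.25 cm³.
Total printed volume = 42.5 + 47.25 = 89.75 cm³.
Mass = 89.75 × 1.14, so 102.315 g.

102.3 g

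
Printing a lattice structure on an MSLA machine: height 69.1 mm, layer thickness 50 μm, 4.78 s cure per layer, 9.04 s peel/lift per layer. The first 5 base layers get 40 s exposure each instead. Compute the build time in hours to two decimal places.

Layers = ⌈69.1/0.05⌉ = 1382.
Bottom layers = 5 × (40 + 9.04) = 245.2 s.
Remaining layers: 1377 × (4.78 + 9.04) → 19030.14 s.
Total = 245.2 + 19030.14 = 19275.34 s = 5.35 hours.

5.35 hours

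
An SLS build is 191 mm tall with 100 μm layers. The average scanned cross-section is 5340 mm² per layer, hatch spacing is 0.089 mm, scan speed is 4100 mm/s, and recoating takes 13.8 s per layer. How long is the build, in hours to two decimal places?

15.09 hours

Layers = ⌈191/0.1⌉ = 1910.
Scan path per layer = 5340 / 0.089, so 60000 mm.
Scan time per layer = 60000 / 4100 = 14.6341 s.
Time per layer = 14.6341 + 13.8 = 28.4341 s.
Build time = 1910 × 28.4341 = 54309.131 s = 15.09 hours.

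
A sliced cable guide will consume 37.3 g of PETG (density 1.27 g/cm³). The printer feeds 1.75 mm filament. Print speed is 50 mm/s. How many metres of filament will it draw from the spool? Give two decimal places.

Volume = 37.3 g / 1.27 g·cm⁻³ = 29.3701 cm³ = 29370.1 mm³.
A = π r² = π × 0.875² = 2.4053 mm².
Length = 29370.1 / 2.4053 = 12210.58 mm = 12.21 m.

12.21 m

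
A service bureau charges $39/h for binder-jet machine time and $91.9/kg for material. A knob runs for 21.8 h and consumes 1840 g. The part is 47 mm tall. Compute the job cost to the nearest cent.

$1019.30

Time charge: 39 × 21.8 → $850.20.
Material charge = 91.9 × 1840/1000 = $169.096.
Total = 850.20 + 169.096 = 1019.296 ≈ $1019.30.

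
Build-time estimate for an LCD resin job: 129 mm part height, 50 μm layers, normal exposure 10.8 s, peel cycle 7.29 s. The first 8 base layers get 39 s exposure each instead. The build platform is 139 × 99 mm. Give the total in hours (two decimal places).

13.03 hours

Layer count = ceil(129 / 0.05) = 2580.
Bottom layers = 8 × (39 + 7.29) = 370.32 s.
Regular layers: 2572 × (10.8 + 7.29) → 46527.48 s.
Sum: 370.32 + 46527.48 = 46897.8 s → 13.03 hours.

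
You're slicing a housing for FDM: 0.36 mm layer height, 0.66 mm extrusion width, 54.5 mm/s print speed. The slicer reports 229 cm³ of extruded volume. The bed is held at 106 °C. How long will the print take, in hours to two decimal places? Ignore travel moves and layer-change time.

Bead cross-section: 0.36 × 0.66 → 0.2376 mm².
Toolpath length = 229 cm³ / 0.2376 mm² = 229000 / 0.2376 = 963804.7 mm.
Time extruding = 963804.7 / 54.5 = 17684.5 s.
17684.5 s = 4.91 hours.

4.91 hours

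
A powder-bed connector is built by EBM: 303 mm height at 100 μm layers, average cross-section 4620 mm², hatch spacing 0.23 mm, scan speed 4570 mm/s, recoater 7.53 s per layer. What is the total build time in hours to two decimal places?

Number of layers: 303 / 0.1 → 3030 (rounded up).
Per-layer scan distance = 4620 / 0.23, so 20087 mm.
Scan time per layer = 20087 / 4570, so 4.3954 s.
Layer cycle = 4.3954 + 7.53 = 11.9254 s.
Total: 3030 × 11.9254 s = 36133.962 s → 10.04 hours.

10.04 hours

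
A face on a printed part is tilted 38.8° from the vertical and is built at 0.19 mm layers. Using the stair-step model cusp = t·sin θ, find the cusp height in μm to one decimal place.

119.1 μm

Cusp = layer height × sin(38.8°) = 0.19 × 0.6266 = 0.119054 mm = 119.1 μm.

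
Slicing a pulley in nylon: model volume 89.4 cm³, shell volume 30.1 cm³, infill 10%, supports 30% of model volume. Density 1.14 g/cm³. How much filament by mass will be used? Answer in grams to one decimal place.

Volume inside the shell: 89.4 − 30.1 → 59.3 cm³.
Infill deposited = 0.10 × 59.3, so 5.93 cm³.
Support = 0.30 × 89.4, so 26.82 cm³.
Total printed volume = 30.1 + 5.93 + 26.82 = 62.85 cm³.
Mass: 62.85 × 1.14 → 71.649 g.

71.6 g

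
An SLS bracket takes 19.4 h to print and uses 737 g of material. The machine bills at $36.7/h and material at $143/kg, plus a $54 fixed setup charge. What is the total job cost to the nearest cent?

$871.37

Machine-time cost = 36.7 × 19.4, so $711.98.
Material charge = 143 × 737/1000, so $105.391.
Total = 711.98 + 105.391 + 54 = 871.371 ≈ $871.37.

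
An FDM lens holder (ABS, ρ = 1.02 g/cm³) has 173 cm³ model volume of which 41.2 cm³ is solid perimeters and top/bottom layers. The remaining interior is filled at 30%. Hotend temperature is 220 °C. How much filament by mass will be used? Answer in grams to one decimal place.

82.4 g

Infill region = 173 − 41.2 = 131.8 cm³.
Deposited infill = 0.30 × 131.8, so 39.54 cm³.
Total printed volume = 41.2 + 39.54, so 80.74 cm³.
Mass: 80.74 × 1.02 → 82.3548 g.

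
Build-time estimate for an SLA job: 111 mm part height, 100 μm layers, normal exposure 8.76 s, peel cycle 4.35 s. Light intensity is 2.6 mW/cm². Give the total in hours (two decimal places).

Number of layers: 111 / 0.1 → 1110 (rounded up).
Per-layer time: 8.76 + 4.35 → 13.11 s.
Build time: 1110 × 13.11 s = 14552.1 s, i.e. 4.04 hours.

4.04 hours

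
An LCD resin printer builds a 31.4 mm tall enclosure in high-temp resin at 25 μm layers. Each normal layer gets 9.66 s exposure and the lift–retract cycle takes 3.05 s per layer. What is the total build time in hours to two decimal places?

4.43 hours

Layer count = ceil(31.4 / 0.025) = 1256.
Each layer takes = 9.66 + 3.05, so 12.71 s.
Total = 1256 × 12.71 = 15963.76 s = 4.43 hours.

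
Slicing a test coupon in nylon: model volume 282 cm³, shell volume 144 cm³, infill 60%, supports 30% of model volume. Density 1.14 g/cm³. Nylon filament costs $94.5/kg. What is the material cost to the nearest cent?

$33.55

Infill region = 282 − 144 = 138 cm³.
Deposited infill: 0.60 × 138 → 82.8 cm³.
Support = 0.30 × 282 = 84.6 cm³.
Deposited volume = 144 + 82.8 + 84.6, so 311.4 cm³.
Mass = 311.4 × 1.14 = 354.996 g.
Cost = 354.996 g / 1000 × $94.5/kg = $33.55.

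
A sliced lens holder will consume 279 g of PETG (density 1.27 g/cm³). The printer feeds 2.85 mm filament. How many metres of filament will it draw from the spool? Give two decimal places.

Extruded volume: 279/1.27 = 219.685 cm³ (219685 mm³).
A = π r² = π × 1.425² = 6.3794 mm².
Length = 219685 / 6.3794 = 34436.62 mm = 34.44 m.

34.44 m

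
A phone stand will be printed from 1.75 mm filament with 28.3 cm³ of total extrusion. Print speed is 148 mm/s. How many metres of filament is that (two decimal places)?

11.77 m

A = π r² = π × 0.875² = 2.4053 mm².
L = 28300 mm³ / 2.4053 mm² = 11765.68 mm, i.e. 11.77 m.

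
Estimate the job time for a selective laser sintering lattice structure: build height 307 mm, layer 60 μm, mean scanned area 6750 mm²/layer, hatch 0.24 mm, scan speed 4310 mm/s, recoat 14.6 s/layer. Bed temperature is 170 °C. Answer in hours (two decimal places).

Number of layers: 307 / 0.06 → 5117 (rounded up).
Per-layer scan distance = 6750 / 0.24, so 28125 mm.
Scan time per layer = 28125 / 4310, so 6.5255 s.
Per-layer time = 6.5255 + 14.6 = 21.1255 s.
5117 layers × 21.1255 s/layer = 108099.1835 s, i.e. 30.03 hours.

30.03 hours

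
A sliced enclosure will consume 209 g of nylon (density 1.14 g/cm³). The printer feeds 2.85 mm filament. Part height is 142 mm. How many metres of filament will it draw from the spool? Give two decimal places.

Volume = 209 g / 1.14 g·cm⁻³ = 183.3333 cm³ = 183333.3 mm³.
Filament cross-section = π × (2.85/2)² = 6.3794 mm².
Length = 183333.3 / 6.3794 = 28738.33 mm = 28.74 m.

28.74 m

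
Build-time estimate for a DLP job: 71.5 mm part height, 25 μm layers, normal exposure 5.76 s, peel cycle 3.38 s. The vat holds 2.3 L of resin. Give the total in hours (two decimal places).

Layers = ⌈71.5/0.025⌉ = 2860.
Each layer takes: 5.76 + 3.38 → 9.14 s.
Build time: 2860 × 9.14 s = 26140.4 s, i.e. 7.26 hours.

7.26 hours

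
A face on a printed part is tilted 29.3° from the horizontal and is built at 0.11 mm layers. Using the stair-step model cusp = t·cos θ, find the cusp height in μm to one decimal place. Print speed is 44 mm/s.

Cusp = layer height × cos(29.3°) = 0.11 × 0.8721 = 0.095931 mm = 95.9 μm.

95.9 μm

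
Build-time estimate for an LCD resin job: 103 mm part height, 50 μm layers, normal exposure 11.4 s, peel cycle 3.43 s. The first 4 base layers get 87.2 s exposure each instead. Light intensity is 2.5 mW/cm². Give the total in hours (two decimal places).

8.57 hours

Layer count = ceil(103 / 0.05) = 2060.
Bottom layers = 4 × (87.2 + 3.43), so 362.52 s.
Normal layers = 2056 × (11.4 + 3.43) = 30490.48 s.
Total = 362.52 + 30490.48 = 30853 s = 8.57 hours.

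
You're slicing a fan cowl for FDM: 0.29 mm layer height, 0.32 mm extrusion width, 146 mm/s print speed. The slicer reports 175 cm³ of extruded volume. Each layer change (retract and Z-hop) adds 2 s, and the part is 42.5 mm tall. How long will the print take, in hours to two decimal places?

Extrusion cross-section = 0.29 × 0.32, so 0.0928 mm².
Total extruded path = 175000/0.0928 = 1885775.9 mm.
Extrusion time = 1885775.9 / 146, so 12916.3 s.
Layers = ⌈42.5/0.29⌉ = 147.
Non-print overhead = 147 × 2 = 294 s.
Total = 12916.3 + 294 = 13210.3 s = 3.67 hours.

3.67 hours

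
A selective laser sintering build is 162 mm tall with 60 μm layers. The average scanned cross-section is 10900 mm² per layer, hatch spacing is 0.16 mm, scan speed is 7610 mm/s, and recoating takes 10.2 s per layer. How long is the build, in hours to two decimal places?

14.36 hours

Layers = ⌈162/0.06⌉ = 2700.
Hatch length per layer = 10900 / 0.16 = 68125 mm.
Scan time per layer = 68125 / 7610 = 8.952 s.
Layer cycle: 8.952 + 10.2 → 19.152 s.
2700 layers × 19.152 s/layer = 51710.4 s, i.e. 14.36 hours.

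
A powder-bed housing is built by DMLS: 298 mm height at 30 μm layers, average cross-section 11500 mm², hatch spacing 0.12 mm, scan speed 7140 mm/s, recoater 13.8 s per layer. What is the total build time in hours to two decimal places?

Layers = ⌈298/0.03⌉ = 9934.
Per-layer scan distance = 11500 / 0.12, so 95833.3 mm.
Per-layer scan time = 95833.3 / 7140, so 13.422 s.
Per-layer time: 13.422 + 13.8 → 27.222 s.
Total: 9934 × 27.222 s = 270423.348 s → 75.12 hours.

75.12 hours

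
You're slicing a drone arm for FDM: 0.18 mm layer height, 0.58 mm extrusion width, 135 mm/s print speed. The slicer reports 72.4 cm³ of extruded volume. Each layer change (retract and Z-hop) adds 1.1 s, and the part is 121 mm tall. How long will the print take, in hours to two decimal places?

1.63 hours

Line area: 0.18 × 0.58 → 0.1044 mm².
Path length: 72400 mm³ / 0.1044 mm² → 693486.6 mm.
Time extruding: 693486.6 / 135 → 5136.9 s.
Layer count = ceil(121 / 0.18) = 673.
Z-hop total = 673 × 1.1 = 740.3 s.
Altogether 5136.9 + 740.3 = 5877.2 s, i.e. 1.63 hours.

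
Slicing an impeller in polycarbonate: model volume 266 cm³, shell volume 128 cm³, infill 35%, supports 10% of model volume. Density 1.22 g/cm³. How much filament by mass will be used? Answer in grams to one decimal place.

247.5 g

Interior volume: 266 − 128 → 138 cm³.
Infill volume = 0.35 × 138, so 48.3 cm³.
Support: 0.10 × 266 → 26.6 cm³.
Total extruded = 128 + 48.3 + 26.6, so 202.9 cm³.
Mass = 202.9 × 1.22 = 247.538 g.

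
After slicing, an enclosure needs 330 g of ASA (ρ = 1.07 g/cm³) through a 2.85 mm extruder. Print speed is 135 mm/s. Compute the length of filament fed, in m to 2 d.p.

48.34 m

Extruded volume: 330/1.07 = 308.4112 cm³ (308411.2 mm³).
Cross-section of 2.85 mm filament: π·(2.85/2)² = 6.3794 mm².
Length = 308411.2 / 6.3794 = 48344.86 mm = 48.34 m.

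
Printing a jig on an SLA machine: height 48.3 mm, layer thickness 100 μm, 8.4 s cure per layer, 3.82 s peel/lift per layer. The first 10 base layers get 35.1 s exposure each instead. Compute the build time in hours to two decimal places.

1.71 hours

Layer count = ceil(48.3 / 0.1) = 483.
Bottom layers: 10 × (35.1 + 3.82) → 389.2 s.
Normal layers = 473 × (8.4 + 3.82), so 5780.06 s.
Total = 389.2 + 5780.06 = 6169.26 s = 1.71 hours.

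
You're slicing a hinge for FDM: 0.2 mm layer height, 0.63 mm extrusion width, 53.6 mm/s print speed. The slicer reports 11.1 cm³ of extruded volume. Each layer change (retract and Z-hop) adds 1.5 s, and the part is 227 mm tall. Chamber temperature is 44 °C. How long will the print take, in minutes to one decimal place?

Bead cross-section = 0.2 × 0.63 = 0.126 mm².
Path length: 11100 mm³ / 0.126 mm² → 88095.2 mm.
Time extruding = 88095.2 / 53.6 = 1643.6 s.
Number of layers: 227 / 0.2 → 1135 (rounded up).
Z-hop total = 1135 × 1.5 = 1702.5 s.
Altogether 1643.6 + 1702.5 = 3346.1 s, i.e. 55.8 minutes.

55.8 minutes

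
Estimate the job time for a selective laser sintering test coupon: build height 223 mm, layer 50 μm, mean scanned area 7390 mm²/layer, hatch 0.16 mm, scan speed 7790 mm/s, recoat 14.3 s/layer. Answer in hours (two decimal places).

25.06 hours

Layer count = ceil(223 / 0.05) = 4460.
Per-layer scan distance: 7390 / 0.16 → 46187.5 mm.
Per-layer scan time: 46187.5 / 7790 → 5.9291 s.
Time per layer = 5.9291 + 14.3, so 20.2291 s.
4460 layers × 20.2291 s/layer = 90221.786 s, i.e. 25.06 hours.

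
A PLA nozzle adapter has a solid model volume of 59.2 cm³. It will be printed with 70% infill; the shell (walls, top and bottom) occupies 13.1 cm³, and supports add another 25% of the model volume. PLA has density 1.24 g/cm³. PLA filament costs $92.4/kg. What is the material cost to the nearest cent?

$6.89

Volume inside the shell: 59.2 − 13.1 → 46.1 cm³.
Deposited infill: 0.70 × 46.1 → 32.27 cm³.
Support: 0.25 × 59.2 → 14.8 cm³.
Total extruded: 13.1 + 32.27 + 14.8 → 60.17 cm³.
Mass = 60.17 × 1.24 = 74.6108 g.
At $92.4/kg: 74.6108/1000 × 92.4 = $6.89.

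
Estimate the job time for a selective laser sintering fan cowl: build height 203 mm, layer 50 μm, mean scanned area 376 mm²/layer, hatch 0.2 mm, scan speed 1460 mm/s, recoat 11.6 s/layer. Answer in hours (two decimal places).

Layer count = ceil(203 / 0.05) = 4060.
Scan path per layer: 376 / 0.2 → 1880 mm.
Scan time per layer = 1880 / 1460, so 1.2877 s.
Layer cycle: 1.2877 + 11.6 → 12.8877 s.
Total: 4060 × 12.8877 s = 52324.062 s → 14.53 hours.

14.53 hours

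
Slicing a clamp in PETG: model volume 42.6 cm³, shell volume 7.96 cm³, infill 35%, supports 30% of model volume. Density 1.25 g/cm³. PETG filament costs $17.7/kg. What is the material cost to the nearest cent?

Infill region: 42.6 − 7.96 → 34.64 cm³.
Deposited infill: 0.35 × 34.64 → 12.124 cm³.
Support = 0.30 × 42.6, so 12.78 cm³.
Total extruded: 7.96 + 12.124 + 12.78 → 32.864 cm³.
Mass = 32.864 × 1.25, so 41.08 g.
At $17.7/kg: 41.08/1000 × 17.7 = $0.73.

$0.73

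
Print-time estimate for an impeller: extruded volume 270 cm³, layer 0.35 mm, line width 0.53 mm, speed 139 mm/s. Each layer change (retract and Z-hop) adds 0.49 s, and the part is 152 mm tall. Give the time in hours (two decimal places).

2.97 hours

Bead cross-section = 0.35 × 0.53 = 0.1855 mm².
Path length: 270000 mm³ / 0.1855 mm² → 1455525.6 mm.
Time extruding: 1455525.6 / 139 → 10471.4 s.
Layer count = ceil(152 / 0.35) = 435.
Z-hop total: 435 × 0.49 → 213.15 s.
Total = 10471.4 + 213.15 = 10684.55 s = 2.97 hours.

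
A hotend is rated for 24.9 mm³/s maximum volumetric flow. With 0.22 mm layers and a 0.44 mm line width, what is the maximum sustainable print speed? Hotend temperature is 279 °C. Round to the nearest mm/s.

Bead cross-section = 0.22 × 0.44 = 0.0968 mm².
Max speed = 24.9 / 0.0968 = 257.23 ≈ 257 mm/s.

257 mm/s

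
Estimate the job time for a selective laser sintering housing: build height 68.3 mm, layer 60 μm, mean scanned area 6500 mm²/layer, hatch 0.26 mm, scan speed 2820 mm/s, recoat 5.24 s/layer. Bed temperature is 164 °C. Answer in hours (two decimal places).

4.46 hours

Number of layers: 68.3 / 0.06 → 1139 (rounded up).
Per-layer scan distance: 6500 / 0.26 → 25000 mm.
Laser time per layer = 25000 / 2820, so 8.8652 s.
Per-layer time: 8.8652 + 5.24 → 14.1052 s.
Total: 1139 × 14.1052 s = 16065.8228 s → 4.46 hours.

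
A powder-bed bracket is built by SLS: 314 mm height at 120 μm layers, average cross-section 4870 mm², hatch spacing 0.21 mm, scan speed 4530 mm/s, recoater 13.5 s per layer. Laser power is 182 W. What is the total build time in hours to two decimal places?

Number of layers: 314 / 0.12 → 2617 (rounded up).
Scan path per layer: 4870 / 0.21 → 23190.5 mm.
Per-layer scan time = 23190.5 / 4530 = 5.1193 s.
Layer cycle = 5.1193 + 13.5 = 18.6193 s.
Build time = 2617 × 18.6193 = 48726.7081 s = 13.54 hours.

13.54 hours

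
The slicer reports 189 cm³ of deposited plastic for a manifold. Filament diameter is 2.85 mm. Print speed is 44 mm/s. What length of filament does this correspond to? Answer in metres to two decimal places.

29.63 m

Filament cross-section = π × (2.85/2)² = 6.3794 mm².
L = 189000 mm³ / 6.3794 mm² = 29626.61 mm, i.e. 29.63 m.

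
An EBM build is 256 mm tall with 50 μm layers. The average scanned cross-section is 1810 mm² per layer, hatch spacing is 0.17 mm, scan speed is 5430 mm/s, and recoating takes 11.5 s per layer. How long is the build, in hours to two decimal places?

Number of layers: 256 / 0.05 → 5120 (rounded up).
Hatch length per layer = 1810 / 0.17 = 10647.1 mm.
Beam time per layer = 10647.1 / 5430, so 1.9608 s.
Layer cycle = 1.9608 + 11.5, so 13.4608 s.
5120 layers × 13.4608 s/layer = 68919.296 s, i.e. 19.14 hours.

19.14 hours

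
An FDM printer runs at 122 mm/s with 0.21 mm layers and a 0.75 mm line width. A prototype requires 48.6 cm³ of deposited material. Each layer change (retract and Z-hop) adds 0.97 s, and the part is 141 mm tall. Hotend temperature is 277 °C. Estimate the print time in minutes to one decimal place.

53.0 minutes

Extrusion cross-section: 0.21 × 0.75 → 0.1575 mm².
Total extruded path = 48600/0.1575 = 308571.4 mm.
Print-move time = 308571.4 / 122, so 2529.3 s.
Layers = ⌈141/0.21⌉ = 672.
Non-print overhead = 672 × 0.97, so 651.84 s.
Altogether 2529.3 + 651.84 = 3181.14 s, i.e. 53.0 minutes.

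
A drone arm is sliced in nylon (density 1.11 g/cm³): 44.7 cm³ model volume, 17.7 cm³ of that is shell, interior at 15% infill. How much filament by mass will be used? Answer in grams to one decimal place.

Volume inside the shell = 44.7 − 17.7 = 27 cm³.
Deposited infill: 0.15 × 27 → 4.05 cm³.
Deposited volume: 17.7 + 4.05 → 21.75 cm³.
Mass: 21.75 × 1.11 → 24.1425 g.

24.1 g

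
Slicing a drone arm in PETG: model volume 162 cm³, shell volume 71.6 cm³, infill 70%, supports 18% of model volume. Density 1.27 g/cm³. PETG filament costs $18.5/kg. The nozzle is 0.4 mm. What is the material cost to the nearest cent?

$3.85

Interior volume = 162 − 71.6, so 90.4 cm³.
Deposited infill = 0.70 × 90.4, so 63.28 cm³.
Support = 0.18 × 162 = 29.16 cm³.
Total printed volume: 71.6 + 63.28 + 29.16 → 164.04 cm³.
Mass = 164.04 × 1.27 = 208.3308 g.
At $18.5/kg: 208.3308/1000 × 18.5 = $3.85.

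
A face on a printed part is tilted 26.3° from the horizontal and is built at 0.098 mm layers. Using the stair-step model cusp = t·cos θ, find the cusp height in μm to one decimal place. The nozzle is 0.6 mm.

h_c = t·cos θ = 0.098 × 0.8965 = 0.087857 mm (87.9 μm).

87.9 μm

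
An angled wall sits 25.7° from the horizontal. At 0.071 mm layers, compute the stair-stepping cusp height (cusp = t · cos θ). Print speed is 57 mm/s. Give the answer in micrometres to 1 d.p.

h_c = t·cos θ = 0.071 × 0.9011 = 0.063978 mm (64.0 μm).

64.0 μm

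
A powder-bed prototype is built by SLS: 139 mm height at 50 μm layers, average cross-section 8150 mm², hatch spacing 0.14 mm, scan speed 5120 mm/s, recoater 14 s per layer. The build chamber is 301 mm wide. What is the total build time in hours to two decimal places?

19.59 hours

Layer count = ceil(139 / 0.05) = 2780.
Hatch length per layer: 8150 / 0.14 → 58214.3 mm.
Laser time per layer = 58214.3 / 5120 = 11.37 s.
Time per layer = 11.37 + 14 = 25.37 s.
Total: 2780 × 25.37 s = 70528.6 s → 19.59 hours.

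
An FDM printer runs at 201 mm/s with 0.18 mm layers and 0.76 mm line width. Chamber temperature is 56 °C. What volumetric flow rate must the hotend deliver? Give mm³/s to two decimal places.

A: 0.18 × 0.76 → 0.1368 mm².
Volumetric flow = 201 × 0.1368 = 27.50 mm³/s.

27.50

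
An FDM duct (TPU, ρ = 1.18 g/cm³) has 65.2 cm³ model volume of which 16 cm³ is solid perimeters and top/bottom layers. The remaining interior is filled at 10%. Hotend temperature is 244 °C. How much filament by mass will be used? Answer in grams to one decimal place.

Volume inside the shell: 65.2 − 16 → 49.2 cm³.
Infill volume = 0.10 × 49.2 = 4.92 cm³.
Total printed volume = 16 + 4.92, so 20.92 cm³.
Mass = 20.92 × 1.18 = 24.6856 g.

24.7 g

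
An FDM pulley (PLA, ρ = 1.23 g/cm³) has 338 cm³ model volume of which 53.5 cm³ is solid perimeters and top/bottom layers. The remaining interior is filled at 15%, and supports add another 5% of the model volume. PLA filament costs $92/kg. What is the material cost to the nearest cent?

Interior volume: 338 − 53.5 → 284.5 cm³.
Deposited infill: 0.15 × 284.5 → 42.675 cm³.
Support: 0.05 × 338 → 16.9 cm³.
Total extruded = 53.5 + 42.675 + 16.9, so 113.075 cm³.
Mass = 113.075 × 1.23, so 139.08225 g.
Cost = 139.08225 g / 1000 × $92/kg = $12.80.

$12.80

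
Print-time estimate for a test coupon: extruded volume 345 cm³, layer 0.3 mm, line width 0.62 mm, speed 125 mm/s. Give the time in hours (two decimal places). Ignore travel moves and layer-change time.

Extrusion cross-section = 0.3 × 0.62, so 0.186 mm².
Total extruded path = 345000/0.186 = 1854838.7 mm.
Print-move time: 1854838.7 / 125 → 14838.7 s.
14838.7 s = 4.12 hours.

4.12 hours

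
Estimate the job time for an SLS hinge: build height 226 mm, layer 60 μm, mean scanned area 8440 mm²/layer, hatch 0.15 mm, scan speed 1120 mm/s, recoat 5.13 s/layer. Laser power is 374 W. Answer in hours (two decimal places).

57.94 hours

Layer count = ceil(226 / 0.06) = 3767.
Hatch length per layer = 8440 / 0.15, so 56266.7 mm.
Per-layer scan time = 56266.7 / 1120, so 50.2381 s.
Per-layer time = 50.2381 + 5.13, so 55.3681 s.
Build time = 3767 × 55.3681 = 208571.6327 s = 57.94 hours.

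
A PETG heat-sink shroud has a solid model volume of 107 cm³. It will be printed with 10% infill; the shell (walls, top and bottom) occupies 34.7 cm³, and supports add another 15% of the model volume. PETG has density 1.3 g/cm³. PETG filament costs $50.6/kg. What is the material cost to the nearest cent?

Volume inside the shell: 107 − 34.7 → 72.3 cm³.
Deposited infill = 0.10 × 72.3, so 7.23 cm³.
Support: 0.15 × 107 → 16.05 cm³.
Total extruded = 34.7 + 7.23 + 16.05, so 57.98 cm³.
Mass = 57.98 × 1.3, so 75.374 g.
Cost = 75.374 g / 1000 × $50.6/kg = $3.81.

$3.81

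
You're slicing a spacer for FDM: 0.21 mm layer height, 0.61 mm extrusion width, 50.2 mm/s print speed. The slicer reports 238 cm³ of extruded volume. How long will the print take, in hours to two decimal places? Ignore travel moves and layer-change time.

Bead cross-section = 0.21 × 0.61 = 0.1281 mm².
Total extruded path = 238000/0.1281 = 1857923.5 mm.
Time extruding: 1857923.5 / 50.2 → 37010.4 s.
37010.4 s = 10.28 hours.

10.28 hours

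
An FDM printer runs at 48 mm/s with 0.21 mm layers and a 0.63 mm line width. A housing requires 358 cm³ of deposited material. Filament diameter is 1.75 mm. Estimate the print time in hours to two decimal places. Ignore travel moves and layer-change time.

Extrusion cross-section = 0.21 × 0.63 = 0.1323 mm².
Total extruded path = 358000/0.1323 = 2705971.3 mm.
Extrusion time: 2705971.3 / 48 → 56374.4 s.
In the requested units: 56374.4 s = 15.66 hours.

15.66 hours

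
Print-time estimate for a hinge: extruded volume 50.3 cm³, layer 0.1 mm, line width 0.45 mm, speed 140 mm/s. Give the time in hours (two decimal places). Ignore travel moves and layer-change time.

2.22 hours

Line area = 0.1 × 0.45, so 0.045 mm².
Toolpath length = 50.3 cm³ / 0.045 mm² = 50300 / 0.045 = 1117777.8 mm.
Time extruding = 1117777.8 / 140 = 7984.1 s.
That's 7984.1 s → 2.22 hours.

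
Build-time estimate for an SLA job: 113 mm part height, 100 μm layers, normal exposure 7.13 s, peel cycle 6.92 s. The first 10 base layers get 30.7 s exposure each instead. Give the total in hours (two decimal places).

Layers = ⌈113/0.1⌉ = 1130.
Bottom layers = 10 × (30.7 + 6.92) = 376.2 s.
Normal layers = 1120 × (7.13 + 6.92) = 15736 s.
Total = 376.2 + 15736 = 16112.2 s = 4.48 hours.

4.48 hours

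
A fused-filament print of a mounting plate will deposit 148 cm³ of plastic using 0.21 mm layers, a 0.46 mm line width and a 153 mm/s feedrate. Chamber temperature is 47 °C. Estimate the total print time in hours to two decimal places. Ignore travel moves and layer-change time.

2.78 hours

Bead cross-section = 0.21 × 0.46, so 0.0966 mm².
Total extruded path = 148000/0.0966 = 1532091.1 mm.
Print-move time = 1532091.1 / 153, so 10013.7 s.
That's 10013.7 s → 2.78 hours.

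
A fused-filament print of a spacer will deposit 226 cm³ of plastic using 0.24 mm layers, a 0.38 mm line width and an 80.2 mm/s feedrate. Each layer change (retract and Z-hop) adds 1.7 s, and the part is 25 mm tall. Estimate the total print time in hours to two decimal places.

Bead cross-section = 0.24 × 0.38 = 0.0912 mm².
Total extruded path = 226000/0.0912 = 2478070.2 mm.
Time extruding = 2478070.2 / 80.2, so 30898.6 s.
Layer count = ceil(25 / 0.24) = 105.
Non-print overhead: 105 × 1.7 → 178.5 s.
Altogether 30898.6 + 178.5 = 31077.1 s, i.e. 8.63 hours.

8.63 hours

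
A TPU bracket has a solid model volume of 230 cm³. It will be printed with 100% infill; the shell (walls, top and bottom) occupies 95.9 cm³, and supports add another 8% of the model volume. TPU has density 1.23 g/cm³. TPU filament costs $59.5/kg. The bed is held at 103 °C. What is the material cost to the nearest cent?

$18.18

Infill region: 230 − 95.9 → 134.1 cm³.
Infill deposited = 1.00 × 134.1, so 134.1 cm³.
Support: 0.08 × 230 → 18.4 cm³.
Total printed volume = 95.9 + 134.1 + 18.4, so 248.4 cm³.
Mass = 248.4 × 1.23, so 305.532 g.
At $59.5/kg: 305.532/1000 × 59.5 = $18.18.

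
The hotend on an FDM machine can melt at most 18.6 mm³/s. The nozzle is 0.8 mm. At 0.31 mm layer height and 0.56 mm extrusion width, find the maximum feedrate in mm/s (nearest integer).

107 mm/s

A = 0.31 × 0.56 = 0.1736 mm².
v_max = Q/A = 18.6/0.1736 = 107.14 mm/s → 107 mm/s.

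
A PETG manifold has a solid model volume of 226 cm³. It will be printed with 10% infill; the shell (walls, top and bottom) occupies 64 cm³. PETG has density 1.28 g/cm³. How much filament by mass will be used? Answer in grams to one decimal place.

102.7 g

Infill region = 226 − 64 = 162 cm³.
Infill deposited = 0.10 × 162, so 16.2 cm³.
Deposited volume = 64 + 16.2, so 80.2 cm³.
Mass = 80.2 × 1.28 = 102.656 g.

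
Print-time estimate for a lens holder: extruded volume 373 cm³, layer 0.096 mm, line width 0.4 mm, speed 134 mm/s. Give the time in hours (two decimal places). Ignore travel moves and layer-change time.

20.14 hours

Line area = 0.096 × 0.4, so 0.0384 mm².
Path length: 373000 mm³ / 0.0384 mm² → 9713541.7 mm.
Extrusion time = 9713541.7 / 134 = 72489.1 s.
72489.1 s = 20.14 hours.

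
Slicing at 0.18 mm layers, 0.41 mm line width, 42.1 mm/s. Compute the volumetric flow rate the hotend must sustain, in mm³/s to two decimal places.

Extrusion cross-section = 0.18 × 0.41, so 0.0738 mm².
Q = v·A = 42.1 × 0.0738 = 3.11 mm³/s.

3.11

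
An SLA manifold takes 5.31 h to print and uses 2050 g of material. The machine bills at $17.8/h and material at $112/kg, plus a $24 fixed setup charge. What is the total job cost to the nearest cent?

$348.12

Time charge: 17.8 × 5.31 → $94.518.
Material charge = 112 × 2050/1000 = $229.60.
Adding setup: 94.518 + 229.60 + 24 → 348.118 ≈ $348.12.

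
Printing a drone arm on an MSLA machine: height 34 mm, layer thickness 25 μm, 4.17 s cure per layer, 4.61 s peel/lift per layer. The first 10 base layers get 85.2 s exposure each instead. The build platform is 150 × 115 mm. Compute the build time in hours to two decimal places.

Layers = ⌈34/0.025⌉ = 1360.
Bottom layers = 10 × (85.2 + 4.61) = 898.1 s.
Regular layers: 1350 × (4.17 + 4.61) → 11853 s.
Sum: 898.1 + 11853 = 12751.1 s → 3.54 hours.

3.54 hours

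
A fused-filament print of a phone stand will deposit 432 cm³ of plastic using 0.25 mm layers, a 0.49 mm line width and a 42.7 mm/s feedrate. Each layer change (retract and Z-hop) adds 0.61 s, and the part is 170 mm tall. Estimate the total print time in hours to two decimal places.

23.06 hours

Bead cross-section: 0.25 × 0.49 → 0.1225 mm².
Path length: 432000 mm³ / 0.1225 mm² → 3526530.6 mm.
Print-move time = 3526530.6 / 42.7 = 82588.5 s.
Layers = ⌈170/0.25⌉ = 680.
Layer-change overhead = 680 × 0.61, so 414.8 s.
Altogether 82588.5 + 414.8 = 83003.3 s, i.e. 23.06 hours.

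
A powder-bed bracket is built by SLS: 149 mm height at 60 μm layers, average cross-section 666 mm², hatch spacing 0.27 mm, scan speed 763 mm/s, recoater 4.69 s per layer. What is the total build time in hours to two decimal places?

5.47 hours

Layer count = ceil(149 / 0.06) = 2484.
Scan path per layer = 666 / 0.27 = 2466.7 mm.
Laser time per layer = 2466.7 / 763, so 3.2329 s.
Per-layer time: 3.2329 + 4.69 → 7.9229 s.
Total: 2484 × 7.9229 s = 19680.4836 s → 5.47 hours.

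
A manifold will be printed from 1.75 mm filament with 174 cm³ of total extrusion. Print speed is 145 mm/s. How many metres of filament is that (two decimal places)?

72.34 m

A = π r² = π × 0.875² = 2.4053 mm².
L = 174000 mm³ / 2.4053 mm² = 72340.25 mm, i.e. 72.34 m.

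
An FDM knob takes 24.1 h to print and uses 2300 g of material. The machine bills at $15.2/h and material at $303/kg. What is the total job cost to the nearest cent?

Machine-time cost: 15.2 × 24.1 → $366.32.
Material cost: 303 × 2300/1000 → $696.90.
Total = 366.32 + 696.90 = $1063.22.

$1063.22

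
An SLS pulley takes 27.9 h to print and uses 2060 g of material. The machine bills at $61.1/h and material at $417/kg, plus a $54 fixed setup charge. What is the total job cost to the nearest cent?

Machine cost: 61.1 × 27.9 → $1704.69.
Material cost = 417 × 2060/1000, so $859.02.
Total = 1704.69 + 859.02 + 54 = $2617.71.

$2617.71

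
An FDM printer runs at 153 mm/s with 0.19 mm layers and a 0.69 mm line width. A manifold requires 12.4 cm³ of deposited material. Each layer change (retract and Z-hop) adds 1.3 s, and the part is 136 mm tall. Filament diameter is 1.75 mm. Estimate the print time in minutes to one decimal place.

25.8 minutes

Extrusion cross-section = 0.19 × 0.69, so 0.1311 mm².
Path length: 12400 mm³ / 0.1311 mm² → 94584.3 mm.
Time extruding: 94584.3 / 153 → 618.2 s.
Number of layers: 136 / 0.19 → 716 (rounded up).
Z-hop total = 716 × 1.3 = 930.8 s.
Total = 618.2 + 930.8 = 1549 s = 25.8 minutes.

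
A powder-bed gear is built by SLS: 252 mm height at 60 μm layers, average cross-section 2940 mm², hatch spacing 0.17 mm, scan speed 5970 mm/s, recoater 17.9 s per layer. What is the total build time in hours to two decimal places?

24.26 hours

Number of layers: 252 / 0.06 → 4200 (rounded up).
Scan path per layer = 2940 / 0.17 = 17294.1 mm.
Per-layer scan time = 17294.1 / 5970 = 2.8968 s.
Layer cycle: 2.8968 + 17.9 → 20.7968 s.
Total: 4200 × 20.7968 s = 87346.56 s → 24.26 hours.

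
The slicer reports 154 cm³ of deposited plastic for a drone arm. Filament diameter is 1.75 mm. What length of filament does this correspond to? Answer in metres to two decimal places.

Filament cross-section = π × (1.75/2)² = 2.4053 mm².
L = 154000 mm³ / 2.4053 mm² = 64025.28 mm, i.e. 64.03 m.

64.03 m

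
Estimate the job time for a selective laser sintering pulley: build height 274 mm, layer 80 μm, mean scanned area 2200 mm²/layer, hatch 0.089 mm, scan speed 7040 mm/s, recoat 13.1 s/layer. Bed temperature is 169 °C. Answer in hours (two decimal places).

15.80 hours

Number of layers: 274 / 0.08 → 3425 (rounded up).
Per-layer scan distance = 2200 / 0.089, so 24719.1 mm.
Scan time per layer = 24719.1 / 7040, so 3.5112 s.
Layer cycle = 3.5112 + 13.1, so 16.6112 s.
Total: 3425 × 16.6112 s = 56893.36 s → 15.80 hours.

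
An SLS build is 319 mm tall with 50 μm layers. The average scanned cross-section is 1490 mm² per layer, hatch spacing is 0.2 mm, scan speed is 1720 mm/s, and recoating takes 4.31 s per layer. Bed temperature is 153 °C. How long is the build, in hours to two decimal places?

15.31 hours

Layers = ⌈319/0.05⌉ = 6380.
Scan path per layer: 1490 / 0.2 → 7450 mm.
Scan time per layer: 7450 / 1720 → 4.3314 s.
Per-layer time = 4.3314 + 4.31, so 8.6414 s.
Total: 6380 × 8.6414 s = 55132.132 s → 15.31 hours.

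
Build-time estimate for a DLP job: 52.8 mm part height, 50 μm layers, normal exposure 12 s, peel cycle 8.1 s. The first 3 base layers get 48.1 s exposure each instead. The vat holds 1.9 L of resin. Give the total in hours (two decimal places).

Layers = ⌈52.8/0.05⌉ = 1056.
Burn-in layers = 3 × (48.1 + 8.1), so 168.6 s.
Regular layers = 1053 × (12 + 8.1), so 21165.3 s.
Total = 168.6 + 21165.3 = 21333.9 s = 5.93 hours.

5.93 hours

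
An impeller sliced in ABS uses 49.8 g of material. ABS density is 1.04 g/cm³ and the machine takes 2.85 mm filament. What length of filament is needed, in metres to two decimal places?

Volume = 49.8 g / 1.04 g·cm⁻³ = 47.8846 cm³ = 47884.6 mm³.
Filament cross-section = π × (2.85/2)² = 6.3794 mm².
Length = 47884.6 / 6.3794 = 7506.13 mm = 7.51 m.

7.51 m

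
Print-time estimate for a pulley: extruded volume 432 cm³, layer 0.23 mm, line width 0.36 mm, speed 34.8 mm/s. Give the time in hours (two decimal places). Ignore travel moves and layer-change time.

41.65 hours

Line area = 0.23 × 0.36, so 0.0828 mm².
Path length: 432000 mm³ / 0.0828 mm² → 5217391.3 mm.
Extrusion time: 5217391.3 / 34.8 → 149925 s.
That's 149925 s → 41.65 hours.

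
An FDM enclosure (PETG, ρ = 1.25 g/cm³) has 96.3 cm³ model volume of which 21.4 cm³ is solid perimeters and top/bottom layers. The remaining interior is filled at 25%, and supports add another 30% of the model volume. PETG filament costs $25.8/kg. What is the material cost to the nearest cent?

$2.23

Interior volume = 96.3 − 21.4, so 74.9 cm³.
Deposited infill: 0.25 × 74.9 → 18.725 cm³.
Support = 0.30 × 96.3, so 28.89 cm³.
Deposited volume = 21.4 + 18.725 + 28.89, so 69.015 cm³.
Mass = 69.015 × 1.25, so 86.26875 g.
At $25.8/kg: 86.26875/1000 × 25.8 = $2.23.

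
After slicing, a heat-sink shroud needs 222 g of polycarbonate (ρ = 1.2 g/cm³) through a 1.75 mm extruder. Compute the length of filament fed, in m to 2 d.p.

Extruded volume: 222/1.2 = 185 cm³ (185000 mm³).
Filament cross-section = π × (1.75/2)² = 2.4053 mm².
Length = 185000 / 2.4053 = 76913.48 mm = 76.91 m.

76.91 m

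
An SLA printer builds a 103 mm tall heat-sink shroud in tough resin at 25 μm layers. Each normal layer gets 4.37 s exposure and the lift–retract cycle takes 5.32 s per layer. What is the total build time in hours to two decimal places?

Number of layers: 103 / 0.025 → 4120 (rounded up).
Each layer takes: 4.37 + 5.32 → 9.69 s.
Build time: 4120 × 9.69 s = 39922.8 s, i.e. 11.09 hours.

11.09 hours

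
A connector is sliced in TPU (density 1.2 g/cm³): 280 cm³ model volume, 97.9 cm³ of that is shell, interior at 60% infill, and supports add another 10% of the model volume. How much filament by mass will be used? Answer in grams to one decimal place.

Volume inside the shell = 280 − 97.9, so 182.1 cm³.
Deposited infill = 0.60 × 182.1, so 109.26 cm³.
Support = 0.10 × 280, so 28 cm³.
Total printed volume = 97.9 + 109.26 + 28 = 235.16 cm³.
Mass: 235.16 × 1.2 → 282.192 g.

282.2 g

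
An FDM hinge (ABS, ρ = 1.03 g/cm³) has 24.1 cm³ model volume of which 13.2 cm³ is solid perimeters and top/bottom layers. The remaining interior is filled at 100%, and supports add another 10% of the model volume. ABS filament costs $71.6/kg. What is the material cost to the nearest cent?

Infill region: 24.1 − 13.2 → 10.9 cm³.
Deposited infill = 1.00 × 10.9, so 10.9 cm³.
Support = 0.10 × 24.1, so 2.41 cm³.
Deposited volume: 13.2 + 10.9 + 2.41 → 26.51 cm³.
Mass = 26.51 × 1.03 = 27.3053 g.
At $71.6/kg: 27.3053/1000 × 71.6 = $1.96.

$1.96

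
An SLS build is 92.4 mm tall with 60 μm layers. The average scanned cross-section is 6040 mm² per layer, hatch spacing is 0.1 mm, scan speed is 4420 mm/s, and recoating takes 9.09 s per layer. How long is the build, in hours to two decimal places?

9.73 hours

Number of layers: 92.4 / 0.06 → 1540 (rounded up).
Per-layer scan distance = 6040 / 0.1, so 60400 mm.
Scan time per layer = 60400 / 4420, so 13.6652 s.
Time per layer = 13.6652 + 9.09, so 22.7552 s.
1540 layers × 22.7552 s/layer = 35043.008 s, i.e. 9.73 hours.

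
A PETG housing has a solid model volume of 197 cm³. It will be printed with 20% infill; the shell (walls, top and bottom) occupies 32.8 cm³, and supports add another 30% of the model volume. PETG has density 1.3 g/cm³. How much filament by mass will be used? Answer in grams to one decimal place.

Volume inside the shell = 197 − 32.8, so 164.2 cm³.
Deposited infill: 0.20 × 164.2 → 32.84 cm³.
Support = 0.30 × 197, so 59.1 cm³.
Total extruded: 32.8 + 32.84 + 59.1 → 124.74 cm³.
Mass = 124.74 × 1.3, so 162.162 g.

162.2 g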